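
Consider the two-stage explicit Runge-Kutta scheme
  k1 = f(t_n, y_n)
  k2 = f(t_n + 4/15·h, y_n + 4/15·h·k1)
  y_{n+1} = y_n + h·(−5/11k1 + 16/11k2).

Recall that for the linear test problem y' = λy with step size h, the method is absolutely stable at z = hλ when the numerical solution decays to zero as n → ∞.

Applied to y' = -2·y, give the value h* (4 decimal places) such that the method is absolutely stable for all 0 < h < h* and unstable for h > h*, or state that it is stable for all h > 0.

With y'=λy (z=hλ):
  k1=λy_n ⇒ h·k1=z·y_n;  k2=λ(1+4/15z)y_n ⇒ h·k2=z(1+4/15z)y_n
  y_{n+1}/y_n = 1 − 5/11z + 16/11z(1+4/15z) = 1 + z + 64/165z²
  ⇒ R(z) = 1 + z + 64/165z².

Need |R(x)|<1, x<0.
x=-0.58: |R|=0.5505
R=1: x+64/165x²=0 ⇒ x=−165/64=-2.5781; min R=1−1/(4·64/165)=0.3555>−1
Confirm numerically:
  x=-2.520: |R|=0.94319 <1
  x=-1.809: |R|=0.46033 <1
  x=-1.365: |R|=0.35771 <1
  x=-1.151: |R|=0.36286 <1
  x=-3.121: |R|=1.65719 >1
  x=-3.024: |R|=1.52299 >1
  x=-2.629: |R|=1.05188 >1
So |R|<1 on (-2.5781, 0).

(-2.5781,0); λ=-2 ⇒ h* = (165/64)/2 = 1.2891.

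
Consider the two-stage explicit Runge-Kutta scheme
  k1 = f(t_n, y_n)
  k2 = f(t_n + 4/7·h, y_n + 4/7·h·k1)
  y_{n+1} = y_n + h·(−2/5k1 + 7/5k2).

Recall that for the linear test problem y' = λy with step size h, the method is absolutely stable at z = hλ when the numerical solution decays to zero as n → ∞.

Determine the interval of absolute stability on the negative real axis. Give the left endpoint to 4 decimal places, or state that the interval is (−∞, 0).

On y'=λy, z=hλ:
  k1=λy_n ⇒ h·k1=z·y_n;  k2=λ(1+4/7z)y_n ⇒ h·k2=z(1+4/7z)y_n
  y_{n+1}/y_n = 1 − 2/5z + 7/5z(1+4/7z) = 1 + z + 4/5z²
  so R(z) = 1 + z + 4/5z².

Find x<0 with |R(x)|<1.
x=-0.72: |R|=0.6947
R=1: x+4/5x²=0 ⇒ x=−5/4=-1.2500; min R=1−1/(4·4/5)=0.6875>−1
Confirm numerically:
  x=-1.224: |R|=0.97454 <1
  x=-0.819: |R|=0.71761 <1
  x=-0.546: |R|=0.69249 <1
  x=-1.813: |R|=1.81658 >1
  x=-1.760: |R|=1.71808 >1
  x=-1.675: |R|=1.56950 >1
Interval (-1.2500, 0).

(-1.2500, 0).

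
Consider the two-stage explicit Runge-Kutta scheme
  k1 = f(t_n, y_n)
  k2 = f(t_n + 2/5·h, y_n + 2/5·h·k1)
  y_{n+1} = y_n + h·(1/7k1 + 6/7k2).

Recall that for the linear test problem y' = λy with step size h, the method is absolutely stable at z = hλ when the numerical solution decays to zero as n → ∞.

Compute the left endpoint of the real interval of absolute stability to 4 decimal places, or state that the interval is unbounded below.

With y'=λy (z=hλ):
  k1=λy_n ⇒ h·k1=z·y_n;  k2=λ(1+2/5z)y_n ⇒ h·k2=z(1+2/5z)y_n
  y_{n+1}/y_n = 1 + 1/7z + 6/7z(1+2/5z) = 1 + z + 12/35z²
  ⇒ R(z) = 1 + z + 12/35z².

Solve |R(x)|<1 on ℝ⁻.
x=-1.41: |R|=0.2716
R=1: x+12/35x²=0 ⇒ x=−35/12=-2.9167; min R=1−1/(4·12/35)=0.2708>−1
Confirm numerically:
  x=-2.690: |R|=0.79095 <1
  x=-2.000: |R|=0.37143 <1
  x=-1.946: |R|=0.35237 <1
  x=-3.391: |R|=1.55147 >1
  x=-3.138: |R|=1.23813 >1
  x=-2.969: |R|=1.05327 >1
Interval (-2.9167, 0).

z* = -2.9167.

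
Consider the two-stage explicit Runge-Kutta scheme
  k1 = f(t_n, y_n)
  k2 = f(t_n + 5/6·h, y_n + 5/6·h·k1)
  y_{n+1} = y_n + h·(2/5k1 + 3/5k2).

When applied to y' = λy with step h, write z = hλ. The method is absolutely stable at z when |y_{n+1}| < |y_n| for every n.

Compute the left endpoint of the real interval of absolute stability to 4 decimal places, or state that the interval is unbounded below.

left endpoint -2.0000.

Test eqn y'=λy, z=hλ:
  k1=λy_n ⇒ h·k1=z·y_n;  k2=λ(1+5/6z)y_n ⇒ h·k2=z(1+5/6z)y_n
  y_{n+1}/y_n = 1 + 2/5z + 3/5z(1+5/6z) = 1 + z + 1/2z²
  ⇒ R(z) = 1 + z + 1/2z².

Find x<0 with |R(x)|<1.
x=-0.87: |R|=0.5085
R=1: x+1/2x²=0 ⇒ x=−2=-2.0000; min R=1−1/(4·1/2)=0.5000>−1
Confirm numerically:
  x=-1.971: |R|=0.97142 <1
  x=-1.282: |R|=0.53976 <1
  x=-1.161: |R|=0.51296 <1
  x=-0.997: |R|=0.50000 <1
  x=-2.600: |R|=1.78000 >1
  x=-2.401: |R|=1.48140 >1
  x=-2.066: |R|=1.06818 >1
Interval (-2.0000, 0).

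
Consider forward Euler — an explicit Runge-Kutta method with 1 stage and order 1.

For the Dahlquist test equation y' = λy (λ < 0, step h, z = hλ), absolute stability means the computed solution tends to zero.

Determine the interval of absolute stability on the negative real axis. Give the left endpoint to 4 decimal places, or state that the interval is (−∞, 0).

z∈(-2.0000,0).

Set f=λy, z=hλ:
  order 1, 1-stage ⇒ R(z)=1+z
  (e.g. R(-0.55)=0.45000, |R|=0.45000)

Find x<0 with |R(x)|<1.
x=-0.55: |R|=0.4500
|R(-1.71)|=0.7100 |R(-1.68)|=0.6800 |R(-1.3)|=0.3000
Bisect:
  x_lo=-2.3367 |R|=1.3367  x_hi=-0.3008 |R|=0.6992
  mid=-1.31873 |R|=0.31873 →hi
  mid=-1.82771 |R|=0.82771 →hi
  mid=-2.08221 |R|=1.08221 →lo
  mid=-1.95496 |R|=0.95496 →hi
  mid=-2.01858 |R|=1.01858 →lo
  mid=-1.98677 |R|=0.98677 →hi
  mid=-2.00268 |R|=1.00268 →lo
  mid=-1.99472 |R|=0.99472 →hi
  ...
  [-2.00007,-1.99994] ⇒ x*=-2.0000
Interval (-2.0000, 0).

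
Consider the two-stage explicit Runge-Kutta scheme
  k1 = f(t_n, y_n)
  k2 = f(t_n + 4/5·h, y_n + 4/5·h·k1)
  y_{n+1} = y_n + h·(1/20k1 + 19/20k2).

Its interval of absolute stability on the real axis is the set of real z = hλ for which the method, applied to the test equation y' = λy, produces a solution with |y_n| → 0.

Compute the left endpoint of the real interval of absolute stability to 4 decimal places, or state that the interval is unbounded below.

z* = -1.3158.

Set f=λy, z=hλ:
  k1=λy_n ⇒ h·k1=z·y_n;  k2=λ(1+4/5z)y_n ⇒ h·k2=z(1+4/5z)y_n
  y_{n+1}/y_n = 1 + 1/20z + 19/20z(1+4/5z) = 1 + z + 19/25z²
  so R(z) = 1 + z + 19/25z².

Boundary: |R(x)|=1, x<0.
x=-0.49: |R|=0.6925
R=1: x+19/25x²=0 ⇒ x=−25/19=-1.3158; min R=1−1/(4·19/25)=0.6711>−1
Confirm numerically:
  x=-1.099: |R|=0.81893 <1
  x=-1.093: |R|=0.81493 <1
  x=-0.673: |R|=0.67123 <1
  x=-1.736: |R|=1.55441 >1
  x=-1.675: |R|=1.45728 >1
Stable set (-1.3158, 0).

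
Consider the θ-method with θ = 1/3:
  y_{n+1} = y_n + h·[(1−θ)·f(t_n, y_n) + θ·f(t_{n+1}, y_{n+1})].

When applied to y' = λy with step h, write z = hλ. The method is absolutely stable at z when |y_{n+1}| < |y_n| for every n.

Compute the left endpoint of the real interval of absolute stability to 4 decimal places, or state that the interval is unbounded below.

On y'=λy, z=hλ:
  y_{n+1} = y_n + z·[2/3·y_n + 1/3·y_{n+1}] ⇒ (1 − 1/3z)y_{n+1} = (1 + 2/3z)y_n
  Hence R(z) = (1 + 2/3z)/(1 − 1/3z).

Find x<0 with |R(x)|<1.
x=-0.63: |R|=0.4793
R=−1: 1+2/3x = −1+1/3x ⇒ -1/3x=2 ⇒ x=2/(-1/3)=-6.0000
Confirm numerically:
  x=-4.915: |R|=0.86292 <1
  x=-4.479: |R|=0.79663 <1
  x=-3.928: |R|=0.70092 <1
  x=-2.775: |R|=0.44156 <1
  x=-6.519: |R|=1.05452 >1
  x=-6.183: |R|=1.01993 >1
Stable set (-6.0000, 0).

z* = -6.0000.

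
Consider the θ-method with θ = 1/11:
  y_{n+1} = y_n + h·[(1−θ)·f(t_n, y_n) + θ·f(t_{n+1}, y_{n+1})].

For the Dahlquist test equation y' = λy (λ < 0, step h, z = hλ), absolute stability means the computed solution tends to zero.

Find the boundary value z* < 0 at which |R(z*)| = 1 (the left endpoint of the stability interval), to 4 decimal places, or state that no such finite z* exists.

On y'=λy, z=hλ:
  y_{n+1} = y_n + z·[10/11·y_n + 1/11·y_{n+1}] ⇒ (1 − 1/11z)y_{n+1} = (1 + 10/11z)y_n
  ⇒ R(z) = (1 + 10/11z)/(1 − 1/11z).

Boundary: |R(x)|=1, x<0.
x=-1.77: |R|=0.5247
R=−1: 1+10/11x = −1+1/11x ⇒ -9/11x=2 ⇒ x=2/(-9/11)=-2.4444
Confirm numerically:
  x=-1.276: |R|=0.14337 <1
  x=-1.031: |R|=0.05735 <1
  x=-0.998: |R|=0.08501 <1
  x=-2.917: |R|=1.30560 >1
  x=-2.854: |R|=1.26606 >1
So |R|<1 on (-2.4444, 0).

left endpoint -2.4444.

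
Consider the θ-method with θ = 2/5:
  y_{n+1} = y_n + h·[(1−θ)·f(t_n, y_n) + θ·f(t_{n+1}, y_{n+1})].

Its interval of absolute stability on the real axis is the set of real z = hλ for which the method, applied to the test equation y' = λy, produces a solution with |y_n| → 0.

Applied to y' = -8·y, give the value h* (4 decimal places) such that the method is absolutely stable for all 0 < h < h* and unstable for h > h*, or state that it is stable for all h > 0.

(-10.0000,0); λ=-8 ⇒ h* = (10)/8 = 1.2500.

Test eqn y'=λy, z=hλ:
  y_{n+1} = y_n + z·[3/5·y_n + 2/5·y_{n+1}] ⇒ (1 − 2/5z)y_{n+1} = (1 + 3/5z)y_n
  R(z) = (1 + 3/5z)/(1 − 2/5z).

Boundary: |R(x)|=1, x<0.
x=-0.38: |R|=0.6701
R=−1: 1+3/5x = −1+2/5x ⇒ -1/5x=2 ⇒ x=2/(-1/5)=-10.0000
Confirm numerically:
  x=-8.682: |R|=0.94107 <1
  x=-6.570: |R|=0.81092 <1
  x=-6.243: |R|=0.78514 <1
  x=-4.502: |R|=0.60740 <1
  x=-10.549: |R|=1.02104 >1
  x=-10.472: |R|=1.01819 >1
  x=-10.379: |R|=1.01471 >1
Stable set (-10.0000, 0).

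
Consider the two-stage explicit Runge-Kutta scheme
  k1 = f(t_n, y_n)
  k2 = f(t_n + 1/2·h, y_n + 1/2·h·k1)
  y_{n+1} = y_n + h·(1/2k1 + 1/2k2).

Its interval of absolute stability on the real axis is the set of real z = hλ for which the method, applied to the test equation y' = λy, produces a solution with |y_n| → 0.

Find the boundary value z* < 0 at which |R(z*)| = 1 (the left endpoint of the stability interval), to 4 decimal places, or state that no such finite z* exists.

z* = -4.0000.

Set f=λy, z=hλ:
  k1=λy_n ⇒ h·k1=z·y_n;  k2=λ(1+1/2z)y_n ⇒ h·k2=z(1+1/2z)y_n
  y_{n+1}/y_n = 1 + 1/2z + 1/2z(1+1/2z) = 1 + z + 1/4z²
  R(z) = 1 + z + 1/4z².

Boundary: |R(x)|=1, x<0.
x=-0.97: |R|=0.2652
R=1: x+1/4x²=0 ⇒ x=−4=-4.0000; min R=1−1/(4·1/4)=0.0000>−1
Confirm numerically:
  x=-3.691: |R|=0.71487 <1
  x=-3.378: |R|=0.47472 <1
  x=-2.930: |R|=0.21623 <1
  x=-4.585: |R|=1.67056 >1
  x=-4.433: |R|=1.47987 >1
  x=-4.308: |R|=1.33172 >1
Stable set (-4.0000, 0).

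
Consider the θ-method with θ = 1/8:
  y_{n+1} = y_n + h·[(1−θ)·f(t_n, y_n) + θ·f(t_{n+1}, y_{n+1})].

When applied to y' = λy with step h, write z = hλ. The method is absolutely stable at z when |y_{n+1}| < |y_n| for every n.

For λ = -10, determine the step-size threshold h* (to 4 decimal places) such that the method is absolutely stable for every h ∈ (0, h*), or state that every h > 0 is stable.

Test eqn y'=λy, z=hλ:
  y_{n+1} = y_n + z·[7/8·y_n + 1/8·y_{n+1}] ⇒ (1 − 1/8z)y_{n+1} = (1 + 7/8z)y_n
  R(z) = (1 + 7/8z)/(1 − 1/8z).

Solve |R(x)|<1 on ℝ⁻.
x=-0.64: |R|=0.4074
R=−1: 1+7/8x = −1+1/8x ⇒ -3/4x=2 ⇒ x=2/(-3/4)=-2.6667
Confirm numerically:
  x=-2.552: |R|=0.93480 <1
  x=-1.532: |R|=0.28577 <1
  x=-1.248: |R|=0.07958 <1
  x=-1.186: |R|=0.03288 <1
  x=-3.014: |R|=1.18921 >1
  x=-2.936: |R|=1.14777 >1
  x=-2.786: |R|=1.06638 >1
Stable set (-2.6667, 0).

(-2.6667,0); λ=-10 ⇒ h* = (8/3)/10 = 0.2667.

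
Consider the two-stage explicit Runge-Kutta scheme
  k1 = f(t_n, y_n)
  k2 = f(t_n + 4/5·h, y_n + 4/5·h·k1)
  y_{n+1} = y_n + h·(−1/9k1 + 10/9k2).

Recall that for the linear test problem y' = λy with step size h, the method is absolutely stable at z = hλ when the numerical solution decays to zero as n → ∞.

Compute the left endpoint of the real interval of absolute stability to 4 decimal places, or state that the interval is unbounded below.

z* = -1.1250.

Test eqn y'=λy, z=hλ:
  k1=λy_n ⇒ h·k1=z·y_n;  k2=λ(1+4/5z)y_n ⇒ h·k2=z(1+4/5z)y_n
  y_{n+1}/y_n = 1 − 1/9z + 10/9z(1+4/5z) = 1 + z + 8/9z²
  Hence R(z) = 1 + z + 8/9z².

Find x<0 with |R(x)|<1.
x=-1.46: |R|=1.4348
R=1: x+8/9x²=0 ⇒ x=−9/8=-1.1250; min R=1−1/(4·8/9)=0.7188>−1
Confirm numerically:
  x=-0.944: |R|=0.84812 <1
  x=-0.653: |R|=0.72603 <1
  x=-0.619: |R|=0.72159 <1
  x=-1.326: |R|=1.23691 >1
  x=-1.296: |R|=1.19699 >1
So |R|<1 on (-1.1250, 0).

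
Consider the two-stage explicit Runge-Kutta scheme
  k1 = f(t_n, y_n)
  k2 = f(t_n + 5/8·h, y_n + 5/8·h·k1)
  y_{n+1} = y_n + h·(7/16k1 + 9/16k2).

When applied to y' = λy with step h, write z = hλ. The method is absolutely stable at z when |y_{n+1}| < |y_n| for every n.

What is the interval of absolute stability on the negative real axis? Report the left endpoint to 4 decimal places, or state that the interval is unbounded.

Test eqn y'=λy, z=hλ:
  k1=λy_n ⇒ h·k1=z·y_n;  k2=λ(1+5/8z)y_n ⇒ h·k2=z(1+5/8z)y_n
  y_{n+1}/y_n = 1 + 7/16z + 9/16z(1+5/8z) = 1 + z + 45/128z²
  ⇒ R(z) = 1 + z + 45/128z².

Need |R(x)|<1, x<0.
x=-1.19: |R|=0.3078
R=1: x+45/128x²=0 ⇒ x=−128/45=-2.8444; min R=1−1/(4·45/128)=0.2889>−1
Confirm numerically:
  x=-2.802: |R|=0.95819 <1
  x=-2.112: |R|=0.45616 <1
  x=-2.058: |R|=0.43100 <1
  x=-1.693: |R|=0.31467 <1
  x=-3.267: |R|=1.48533 >1
  x=-3.232: |R|=1.44036 >1
  x=-3.089: |R|=1.26558 >1
Interval (-2.8444, 0).

(-2.8444, 0).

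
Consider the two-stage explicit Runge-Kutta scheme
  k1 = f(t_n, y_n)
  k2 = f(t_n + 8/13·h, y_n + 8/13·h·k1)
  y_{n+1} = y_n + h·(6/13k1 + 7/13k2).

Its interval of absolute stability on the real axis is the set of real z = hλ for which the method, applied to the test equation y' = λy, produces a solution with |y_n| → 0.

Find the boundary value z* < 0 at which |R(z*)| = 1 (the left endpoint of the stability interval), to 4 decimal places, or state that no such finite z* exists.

On y'=λy, z=hλ:
  k1=λy_n ⇒ h·k1=z·y_n;  k2=λ(1+8/13z)y_n ⇒ h·k2=z(1+8/13z)y_n
  y_{n+1}/y_n = 1 + 6/13z + 7/13z(1+8/13z) = 1 + z + 56/169z²
  Hence R(z) = 1 + z + 56/169z².

Find x<0 with |R(x)|<1.
x=-1.61: |R|=0.2489
R=1: x+56/169x²=0 ⇒ x=−169/56=-3.0179; min R=1−1/(4·56/169)=0.2455>−1
Confirm numerically:
  x=-2.819: |R|=0.81425 <1
  x=-2.778: |R|=0.77921 <1
  x=-1.277: |R|=0.26336 <1
  x=-3.478: |R|=1.53030 >1
  x=-3.227: |R|=1.22364 >1
  x=-3.113: |R|=1.09814 >1
So |R|<1 on (-3.0179, 0).

z* = -3.0179.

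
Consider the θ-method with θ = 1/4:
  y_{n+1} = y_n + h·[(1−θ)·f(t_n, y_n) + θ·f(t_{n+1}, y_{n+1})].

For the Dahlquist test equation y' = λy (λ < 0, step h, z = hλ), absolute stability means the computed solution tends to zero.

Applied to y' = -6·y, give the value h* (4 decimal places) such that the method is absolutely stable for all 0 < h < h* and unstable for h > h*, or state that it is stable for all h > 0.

On y'=λy, z=hλ:
  y_{n+1} = y_n + z·[3/4·y_n + 1/4·y_{n+1}] ⇒ (1 − 1/4z)y_{n+1} = (1 + 3/4z)y_n
  R(z) = (1 + 3/4z)/(1 − 1/4z).

Solve |R(x)|<1 on ℝ⁻.
x=-1.45: |R|=0.0642
R=−1: 1+3/4x = −1+1/4x ⇒ -1/2x=2 ⇒ x=2/(-1/2)=-4.0000
Confirm numerically:
  x=-3.717: |R|=0.92666 <1
  x=-2.505: |R|=0.54035 <1
  x=-1.854: |R|=0.26683 <1
  x=-1.777: |R|=0.23040 <1
  x=-4.433: |R|=1.10269 >1
  x=-4.398: |R|=1.09478 >1
  x=-4.134: |R|=1.03295 >1
Stable set (-4.0000, 0).

(-4.0000,0); λ=-6 ⇒ h* = (4)/6 = 0.6667.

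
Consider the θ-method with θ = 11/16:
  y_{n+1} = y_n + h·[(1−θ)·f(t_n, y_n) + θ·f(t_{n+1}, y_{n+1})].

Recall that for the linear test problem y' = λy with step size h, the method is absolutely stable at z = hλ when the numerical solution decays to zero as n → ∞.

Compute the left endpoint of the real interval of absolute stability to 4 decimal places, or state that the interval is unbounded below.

(−∞, 0) — no finite endpoint.

With y'=λy (z=hλ):
  y_{n+1} = y_n + z·[5/16·y_n + 11/16·y_{n+1}] ⇒ (1 − 11/16z)y_{n+1} = (1 + 5/16z)y_n
  Hence R(z) = (1 + 5/16z)/(1 − 11/16z).

Boundary: |R(x)|=1, x<0.
x=-0.55: |R|=0.6009
x=-2: |R|=0.1579
x=-10: |R|=0.2698
x=-100: |R|=0.4337
θ=11/16≥1/2 ⇒ |1+5/16x|<|1−11/16x| ∀x<0 ⇒ unbounded interval.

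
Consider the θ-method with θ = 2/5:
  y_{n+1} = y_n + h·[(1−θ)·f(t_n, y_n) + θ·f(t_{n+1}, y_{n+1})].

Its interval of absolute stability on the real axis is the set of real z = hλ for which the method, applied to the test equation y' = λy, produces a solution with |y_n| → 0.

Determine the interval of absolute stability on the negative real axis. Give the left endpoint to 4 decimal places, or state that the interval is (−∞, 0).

Test eqn y'=λy, z=hλ:
  y_{n+1} = y_n + z·[3/5·y_n + 2/5·y_{n+1}] ⇒ (1 − 2/5z)y_{n+1} = (1 + 3/5z)y_n
  so R(z) = (1 + 3/5z)/(1 − 2/5z).

Boundary: |R(x)|=1, x<0.
x=-0.87: |R|=0.3546
R=−1: 1+3/5x = −1+2/5x ⇒ -1/5x=2 ⇒ x=2/(-1/5)=-10.0000
Confirm numerically:
  x=-9.709: |R|=0.98808 <1
  x=-4.621: |R|=0.62231 <1
  x=-4.409: |R|=0.59538 <1
  x=-4.103: |R|=0.55346 <1
  x=-10.483: |R|=1.01860 >1
  x=-10.206: |R|=1.00811 >1
  x=-10.059: |R|=1.00235 >1
So |R|<1 on (-10.0000, 0).

(-10.0000, 0).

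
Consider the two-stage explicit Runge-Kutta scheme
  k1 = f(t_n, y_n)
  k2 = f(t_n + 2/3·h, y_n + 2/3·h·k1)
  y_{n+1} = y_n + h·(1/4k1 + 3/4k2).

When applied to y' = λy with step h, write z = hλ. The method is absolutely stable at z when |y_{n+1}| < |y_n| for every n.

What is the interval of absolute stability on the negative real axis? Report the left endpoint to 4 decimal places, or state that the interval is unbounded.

z∈(-2.0000,0).

Set f=λy, z=hλ:
  k1=λy_n ⇒ h·k1=z·y_n;  k2=λ(1+2/3z)y_n ⇒ h·k2=z(1+2/3z)y_n
  y_{n+1}/y_n = 1 + 1/4z + 3/4z(1+2/3z) = 1 + z + 1/2z²
  R(z) = 1 + z + 1/2z².

Find x<0 with |R(x)|<1.
x=-0.86: |R|=0.5098
R=1: x+1/2x²=0 ⇒ x=−2=-2.0000; min R=1−1/(4·1/2)=0.5000>−1
Confirm numerically:
  x=-1.847: |R|=0.85870 <1
  x=-1.368: |R|=0.56771 <1
  x=-1.366: |R|=0.56698 <1
  x=-0.832: |R|=0.51411 <1
  x=-2.353: |R|=1.41530 >1
  x=-2.174: |R|=1.18914 >1
So |R|<1 on (-2.0000, 0).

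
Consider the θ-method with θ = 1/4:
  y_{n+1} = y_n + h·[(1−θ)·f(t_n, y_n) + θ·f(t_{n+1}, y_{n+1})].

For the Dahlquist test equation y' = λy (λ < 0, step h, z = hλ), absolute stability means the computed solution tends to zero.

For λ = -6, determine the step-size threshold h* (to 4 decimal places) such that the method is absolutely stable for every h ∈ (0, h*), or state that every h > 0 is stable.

With y'=λy (z=hλ):
  y_{n+1} = y_n + z·[3/4·y_n + 1/4·y_{n+1}] ⇒ (1 − 1/4z)y_{n+1} = (1 + 3/4z)y_n
  R(z) = (1 + 3/4z)/(1 − 1/4z).

Boundary: |R(x)|=1, x<0.
x=-0.38: |R|=0.6530
R=−1: 1+3/4x = −1+1/4x ⇒ -1/2x=2 ⇒ x=2/(-1/2)=-4.0000
Confirm numerically:
  x=-3.488: |R|=0.86325 <1
  x=-3.055: |R|=0.73210 <1
  x=-2.358: |R|=0.48349 <1
  x=-4.455: |R|=1.10763 >1
  x=-4.416: |R|=1.09886 >1
  x=-4.401: |R|=1.09546 >1
Stable set (-4.0000, 0).

(-4.0000,0); λ=-6 ⇒ h* = (4)/6 = 0.6667.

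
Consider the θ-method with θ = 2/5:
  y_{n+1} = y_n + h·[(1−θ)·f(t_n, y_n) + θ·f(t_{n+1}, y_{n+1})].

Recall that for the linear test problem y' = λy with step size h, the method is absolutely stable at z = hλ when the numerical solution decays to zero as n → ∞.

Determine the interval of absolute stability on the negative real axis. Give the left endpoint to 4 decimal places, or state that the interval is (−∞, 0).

Test eqn y'=λy, z=hλ:
  y_{n+1} = y_n + z·[3/5·y_n + 2/5·y_{n+1}] ⇒ (1 − 2/5z)y_{n+1} = (1 + 3/5z)y_n
  Hence R(z) = (1 + 3/5z)/(1 − 2/5z).

Solve |R(x)|<1 on ℝ⁻.
x=-1.57: |R|=0.0356
R=−1: 1+3/5x = −1+2/5x ⇒ -1/5x=2 ⇒ x=2/(-1/5)=-10.0000
Confirm numerically:
  x=-9.362: |R|=0.97311 <1
  x=-4.368: |R|=0.58998 <1
  x=-4.361: |R|=0.58905 <1
  x=-10.437: |R|=1.01689 >1
  x=-10.306: |R|=1.01195 >1
So |R|<1 on (-10.0000, 0).

(-10.0000, 0).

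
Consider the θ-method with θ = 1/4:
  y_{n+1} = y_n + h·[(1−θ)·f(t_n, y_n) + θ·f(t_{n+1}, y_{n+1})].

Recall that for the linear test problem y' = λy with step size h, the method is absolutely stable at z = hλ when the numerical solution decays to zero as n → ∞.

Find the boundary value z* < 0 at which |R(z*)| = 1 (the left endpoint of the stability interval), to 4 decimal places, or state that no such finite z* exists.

z* = -4.0000.

Set f=λy, z=hλ:
  y_{n+1} = y_n + z·[3/4·y_n + 1/4·y_{n+1}] ⇒ (1 − 1/4z)y_{n+1} = (1 + 3/4z)y_n
  so R(z) = (1 + 3/4z)/(1 − 1/4z).

Need |R(x)|<1, x<0.
x=-0.62: |R|=0.4632
R=−1: 1+3/4x = −1+1/4x ⇒ -1/2x=2 ⇒ x=2/(-1/2)=-4.0000
Confirm numerically:
  x=-3.711: |R|=0.92504 <1
  x=-3.245: |R|=0.79158 <1
  x=-1.780: |R|=0.23183 <1
  x=-4.580: |R|=1.13520 >1
  x=-4.515: |R|=1.12096 >1
  x=-4.502: |R|=1.11809 >1
So |R|<1 on (-4.0000, 0).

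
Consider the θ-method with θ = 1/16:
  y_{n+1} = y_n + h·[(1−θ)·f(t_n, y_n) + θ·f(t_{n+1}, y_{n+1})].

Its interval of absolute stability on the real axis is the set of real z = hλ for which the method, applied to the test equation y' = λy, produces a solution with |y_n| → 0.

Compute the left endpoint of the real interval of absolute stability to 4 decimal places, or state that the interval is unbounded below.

z* = -2.2857.

With y'=λy (z=hλ):
  y_{n+1} = y_n + z·[15/16·y_n + 1/16·y_{n+1}] ⇒ (1 − 1/16z)y_{n+1} = (1 + 15/16z)y_n
  R(z) = (1 + 15/16z)/(1 − 1/16z).

Solve |R(x)|<1 on ℝ⁻.
x=-1.54: |R|=0.4048
R=−1: 1+15/16x = −1+1/16x ⇒ -7/8x=2 ⇒ x=2/(-7/8)=-2.2857
Confirm numerically:
  x=-2.032: |R|=0.80302 <1
  x=-1.787: |R|=0.60747 <1
  x=-1.390: |R|=0.27890 <1
  x=-1.111: |R|=0.03886 <1
  x=-2.880: |R|=1.44068 >1
  x=-2.856: |R|=1.42342 >1
  x=-2.490: |R|=1.15468 >1
Interval (-2.2857, 0).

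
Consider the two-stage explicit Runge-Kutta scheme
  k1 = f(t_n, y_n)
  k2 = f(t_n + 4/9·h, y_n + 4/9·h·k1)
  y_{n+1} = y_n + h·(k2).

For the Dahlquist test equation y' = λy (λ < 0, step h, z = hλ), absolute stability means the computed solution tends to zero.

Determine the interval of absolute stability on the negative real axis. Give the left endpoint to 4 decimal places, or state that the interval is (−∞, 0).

With y'=λy (z=hλ):
  k1=λy_n ⇒ h·k1=z·y_n;  k2=λ(1+4/9z)y_n ⇒ h·k2=z(1+4/9z)y_n
  y_{n+1}/y_n = 1 + z(1+4/9z) = 1 + z + 4/9z²
  so R(z) = 1 + z + 4/9z².

Need |R(x)|<1, x<0.
x=-0.55: |R|=0.5844
R=1: x+4/9x²=0 ⇒ x=−9/4=-2.2500; min R=1−1/(4·4/9)=0.4375>−1
Confirm numerically:
  x=-2.180: |R|=0.93218 <1
  x=-2.002: |R|=0.77934 <1
  x=-1.486: |R|=0.49542 <1
  x=-2.694: |R|=1.53162 >1
  x=-2.667: |R|=1.49428 >1
  x=-2.541: |R|=1.32864 >1
Interval (-2.2500, 0).

z∈(-2.2500,0).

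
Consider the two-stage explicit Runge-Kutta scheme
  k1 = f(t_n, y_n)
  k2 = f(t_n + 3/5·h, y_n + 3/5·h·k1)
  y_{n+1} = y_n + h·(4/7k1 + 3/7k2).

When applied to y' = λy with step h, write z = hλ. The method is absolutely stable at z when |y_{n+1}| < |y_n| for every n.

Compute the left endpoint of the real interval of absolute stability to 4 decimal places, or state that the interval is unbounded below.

z* = -3.8889.

On y'=λy, z=hλ:
  k1=λy_n ⇒ h·k1=z·y_n;  k2=λ(1+3/5z)y_n ⇒ h·k2=z(1+3/5z)y_n
  y_{n+1}/y_n = 1 + 4/7z + 3/7z(1+3/5z) = 1 + z + 9/35z²
  Hence R(z) = 1 + z + 9/35z².

Boundary: |R(x)|=1, x<0.
x=-1.74: |R|=0.0385
R=1: x+9/35x²=0 ⇒ x=−35/9=-3.8889; min R=1−1/(4·9/35)=0.0278>−1
Confirm numerically:
  x=-1.770: |R|=0.03560 <1
  x=-1.669: |R|=0.04729 <1
  x=-1.599: |R|=0.05846 <1
  x=-1.591: |R|=0.05990 <1
  x=-4.425: |R|=1.61002 >1
  x=-4.072: |R|=1.19173 >1
So |R|<1 on (-3.8889, 0).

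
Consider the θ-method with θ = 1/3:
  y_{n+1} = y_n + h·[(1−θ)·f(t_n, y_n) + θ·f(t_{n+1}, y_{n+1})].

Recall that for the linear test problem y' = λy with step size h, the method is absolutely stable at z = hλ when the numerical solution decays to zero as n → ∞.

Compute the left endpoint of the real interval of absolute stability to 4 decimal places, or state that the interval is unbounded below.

On y'=λy, z=hλ:
  y_{n+1} = y_n + z·[2/3·y_n + 1/3·y_{n+1}] ⇒ (1 − 1/3z)y_{n+1} = (1 + 2/3z)y_n
  ⇒ R(z) = (1 + 2/3z)/(1 − 1/3z).

Find x<0 with |R(x)|<1.
x=-1: |R|=0.2500
R=−1: 1+2/3x = −1+1/3x ⇒ -1/3x=2 ⇒ x=2/(-1/3)=-6.0000
Confirm numerically:
  x=-5.723: |R|=0.96824 <1
  x=-3.791: |R|=0.67472 <1
  x=-3.092: |R|=0.52265 <1
  x=-2.685: |R|=0.41689 <1
  x=-6.554: |R|=1.05799 >1
  x=-6.318: |R|=1.03413 >1
  x=-6.178: |R|=1.01939 >1
Stable set (-6.0000, 0).

z* = -6.0000.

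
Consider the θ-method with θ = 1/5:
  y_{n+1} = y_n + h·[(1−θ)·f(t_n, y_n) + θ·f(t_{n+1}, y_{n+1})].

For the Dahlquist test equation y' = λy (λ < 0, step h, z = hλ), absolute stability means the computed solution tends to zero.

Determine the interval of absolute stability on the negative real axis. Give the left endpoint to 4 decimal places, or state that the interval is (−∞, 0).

(-3.3333, 0).

Set f=λy, z=hλ:
  y_{n+1} = y_n + z·[4/5·y_n + 1/5·y_{n+1}] ⇒ (1 − 1/5z)y_{n+1} = (1 + 4/5z)y_n
  ⇒ R(z) = (1 + 4/5z)/(1 − 1/5z).

Solve |R(x)|<1 on ℝ⁻.
x=-1.54: |R|=0.1774
R=−1: 1+4/5x = −1+1/5x ⇒ -3/5x=2 ⇒ x=2/(-3/5)=-3.3333
Confirm numerically:
  x=-3.172: |R|=0.94077 <1
  x=-2.498: |R|=0.66578 <1
  x=-2.442: |R|=0.64069 <1
  x=-2.157: |R|=0.50692 <1
  x=-3.830: |R|=1.16874 >1
  x=-3.657: |R|=1.11216 >1
  x=-3.363: |R|=1.01064 >1
Stable set (-3.3333, 0).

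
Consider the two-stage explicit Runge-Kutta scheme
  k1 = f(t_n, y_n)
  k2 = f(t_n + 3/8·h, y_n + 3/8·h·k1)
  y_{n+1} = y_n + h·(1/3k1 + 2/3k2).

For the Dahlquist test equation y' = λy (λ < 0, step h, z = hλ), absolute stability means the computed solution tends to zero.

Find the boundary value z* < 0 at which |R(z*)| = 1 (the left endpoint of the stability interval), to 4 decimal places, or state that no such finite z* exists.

z* = -4.0000.

Test eqn y'=λy, z=hλ:
  k1=λy_n ⇒ h·k1=z·y_n;  k2=λ(1+3/8z)y_n ⇒ h·k2=z(1+3/8z)y_n
  y_{n+1}/y_n = 1 + 1/3z + 2/3z(1+3/8z) = 1 + z + 1/4z²
  ⇒ R(z) = 1 + z + 1/4z².

Boundary: |R(x)|=1, x<0.
x=-1.06: |R|=0.2209
R=1: x+1/4x²=0 ⇒ x=−4=-4.0000; min R=1−1/(4·1/4)=0.0000>−1
Confirm numerically:
  x=-3.971: |R|=0.97121 <1
  x=-3.261: |R|=0.39753 <1
  x=-3.052: |R|=0.27668 <1
  x=-2.532: |R|=0.07076 <1
  x=-4.317: |R|=1.34212 >1
  x=-4.130: |R|=1.13422 >1
  x=-4.102: |R|=1.10460 >1
Stable set (-4.0000, 0).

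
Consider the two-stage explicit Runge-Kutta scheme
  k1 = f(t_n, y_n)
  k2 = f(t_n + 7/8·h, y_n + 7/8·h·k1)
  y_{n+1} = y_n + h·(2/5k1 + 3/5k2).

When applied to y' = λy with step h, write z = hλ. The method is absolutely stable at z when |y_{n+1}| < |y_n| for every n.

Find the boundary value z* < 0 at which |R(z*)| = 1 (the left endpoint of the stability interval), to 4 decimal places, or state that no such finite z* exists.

On y'=λy, z=hλ:
  k1=λy_n ⇒ h·k1=z·y_n;  k2=λ(1+7/8z)y_n ⇒ h·k2=z(1+7/8z)y_n
  y_{n+1}/y_n = 1 + 2/5z + 3/5z(1+7/8z) = 1 + z + 21/40z²
  so R(z) = 1 + z + 21/40z².

Need |R(x)|<1, x<0.
x=-1.67: |R|=0.7942
R=1: x+21/40x²=0 ⇒ x=−40/21=-1.9048; min R=1−1/(4·21/40)=0.5238>−1
Confirm numerically:
  x=-1.517: |R|=0.69118 <1
  x=-1.244: |R|=0.56846 <1
  x=-0.987: |R|=0.52444 <1
  x=-0.904: |R|=0.52504 <1
  x=-2.229: |R|=1.37943 >1
  x=-2.086: |R|=1.19848 >1
  x=-2.058: |R|=1.16557 >1
Interval (-1.9048, 0).

left endpoint -1.9048.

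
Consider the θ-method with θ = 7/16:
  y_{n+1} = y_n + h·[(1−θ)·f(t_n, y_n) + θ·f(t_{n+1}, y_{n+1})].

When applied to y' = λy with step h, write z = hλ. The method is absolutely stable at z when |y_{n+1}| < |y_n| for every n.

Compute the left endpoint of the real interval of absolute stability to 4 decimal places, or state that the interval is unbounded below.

z* = -16.0000.

Set f=λy, z=hλ:
  y_{n+1} = y_n + z·[9/16·y_n + 7/16·y_{n+1}] ⇒ (1 − 7/16z)y_{n+1} = (1 + 9/16z)y_n
  ⇒ R(z) = (1 + 9/16z)/(1 − 7/16z).

Need |R(x)|<1, x<0.
x=-0.48: |R|=0.6033
R=−1: 1+9/16x = −1+7/16x ⇒ -1/8x=2 ⇒ x=2/(-1/8)=-16.0000
Confirm numerically:
  x=-14.733: |R|=0.97873 <1
  x=-11.984: |R|=0.91959 <1
  x=-10.510: |R|=0.87741 <1
  x=-16.549: |R|=1.00833 >1
  x=-16.239: |R|=1.00369 >1
Stable set (-16.0000, 0).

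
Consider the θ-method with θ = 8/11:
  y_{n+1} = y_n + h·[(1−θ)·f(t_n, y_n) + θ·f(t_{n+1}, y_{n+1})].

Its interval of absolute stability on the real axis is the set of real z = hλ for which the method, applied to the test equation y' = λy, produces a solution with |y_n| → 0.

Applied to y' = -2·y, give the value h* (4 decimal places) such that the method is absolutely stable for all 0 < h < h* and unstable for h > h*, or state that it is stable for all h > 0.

(−∞, 0) — no finite endpoint. Any h>0 works for λ=-2.

With y'=λy (z=hλ):
  y_{n+1} = y_n + z·[3/11·y_n + 8/11·y_{n+1}] ⇒ (1 − 8/11z)y_{n+1} = (1 + 3/11z)y_n
  so R(z) = (1 + 3/11z)/(1 − 8/11z).

Solve |R(x)|<1 on ℝ⁻.
x=-0.57: |R|=0.5970
x=-2: |R|=0.1852
x=-10: |R|=0.2088
x=-100: |R|=0.3564
θ=8/11≥1/2 ⇒ |1+3/11x|<|1−8/11x| ∀x<0 ⇒ interval (−∞,0).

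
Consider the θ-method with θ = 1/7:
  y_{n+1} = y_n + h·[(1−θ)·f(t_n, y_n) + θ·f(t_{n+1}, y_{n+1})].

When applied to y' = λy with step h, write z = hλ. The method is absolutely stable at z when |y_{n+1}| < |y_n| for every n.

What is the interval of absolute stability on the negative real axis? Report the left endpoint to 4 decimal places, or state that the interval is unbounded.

z∈(-2.8000,0).

On y'=λy, z=hλ:
  y_{n+1} = y_n + z·[6/7·y_n + 1/7·y_{n+1}] ⇒ (1 − 1/7z)y_{n+1} = (1 + 6/7z)y_n
  Hence R(z) = (1 + 6/7z)/(1 − 1/7z).

Solve |R(x)|<1 on ℝ⁻.
x=-1.19: |R|=0.0171
R=−1: 1+6/7x = −1+1/7x ⇒ -5/7x=2 ⇒ x=2/(-5/7)=-2.8000
Confirm numerically:
  x=-2.442: |R|=0.81042 <1
  x=-1.747: |R|=0.39808 <1
  x=-1.723: |R|=0.38267 <1
  x=-3.209: |R|=1.20031 >1
  x=-3.046: |R|=1.12244 >1
  x=-3.029: |R|=1.11417 >1
Stable set (-2.8000, 0).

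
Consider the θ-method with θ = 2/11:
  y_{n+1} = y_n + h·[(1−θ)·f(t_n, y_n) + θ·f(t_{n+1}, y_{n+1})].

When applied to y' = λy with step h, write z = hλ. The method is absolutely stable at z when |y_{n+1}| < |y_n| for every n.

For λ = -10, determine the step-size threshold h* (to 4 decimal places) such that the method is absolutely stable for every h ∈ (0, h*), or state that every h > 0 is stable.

Test eqn y'=λy, z=hλ:
  y_{n+1} = y_n + z·[9/11·y_n + 2/11·y_{n+1}] ⇒ (1 − 2/11z)y_{n+1} = (1 + 9/11z)y_n
  ⇒ R(z) = (1 + 9/11z)/(1 − 2/11z).

Solve |R(x)|<1 on ℝ⁻.
x=-1.59: |R|=0.2334
R=−1: 1+9/11x = −1+2/11x ⇒ -7/11x=2 ⇒ x=2/(-7/11)=-3.1429
Confirm numerically:
  x=-2.741: |R|=0.82933 <1
  x=-2.062: |R|=0.49974 <1
  x=-1.860: |R|=0.38995 <1
  x=-3.610: |R|=1.17947 >1
  x=-3.472: |R|=1.12840 >1
  x=-3.167: |R|=1.00975 >1
So |R|<1 on (-3.1429, 0).

(-3.1429,0); λ=-10 ⇒ h* = (22/7)/10 = 0.3143.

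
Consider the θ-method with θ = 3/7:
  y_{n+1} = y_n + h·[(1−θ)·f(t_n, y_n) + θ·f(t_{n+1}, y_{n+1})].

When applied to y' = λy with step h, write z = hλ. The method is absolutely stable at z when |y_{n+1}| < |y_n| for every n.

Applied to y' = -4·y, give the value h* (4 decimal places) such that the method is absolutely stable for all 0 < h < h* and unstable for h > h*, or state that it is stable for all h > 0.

(-14.0000,0); λ=-4 ⇒ h* = (14)/4 = 3.5000.

With y'=λy (z=hλ):
  y_{n+1} = y_n + z·[4/7·y_n + 3/7·y_{n+1}] ⇒ (1 − 3/7z)y_{n+1} = (1 + 4/7z)y_n
  so R(z) = (1 + 4/7z)/(1 − 3/7z).

Need |R(x)|<1, x<0.
x=-0.94: |R|=0.3299
R=−1: 1+4/7x = −1+3/7x ⇒ -1/7x=2 ⇒ x=2/(-1/7)=-14.0000
Confirm numerically:
  x=-13.807: |R|=0.99601 <1
  x=-12.735: |R|=0.97202 <1
  x=-6.212: |R|=0.69621 <1
  x=-14.431: |R|=1.00857 >1
  x=-14.120: |R|=1.00243 >1
  x=-14.069: |R|=1.00140 >1
Stable set (-14.0000, 0).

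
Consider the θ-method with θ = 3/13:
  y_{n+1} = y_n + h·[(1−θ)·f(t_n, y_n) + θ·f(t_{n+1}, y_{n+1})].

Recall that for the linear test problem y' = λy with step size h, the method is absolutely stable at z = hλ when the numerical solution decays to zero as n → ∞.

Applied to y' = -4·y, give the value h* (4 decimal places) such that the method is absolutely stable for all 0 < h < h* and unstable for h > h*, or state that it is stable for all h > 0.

(-3.7143,0); λ=-4 ⇒ h* = (26/7)/4 = 0.9286.

Set f=λy, z=hλ:
  y_{n+1} = y_n + z·[10/13·y_n + 3/13·y_{n+1}] ⇒ (1 − 3/13z)y_{n+1} = (1 + 10/13z)y_n
  R(z) = (1 + 10/13z)/(1 − 3/13z).

Find x<0 with |R(x)|<1.
x=-0.54: |R|=0.5198
R=−1: 1+10/13x = −1+3/13x ⇒ -7/13x=2 ⇒ x=2/(-7/13)=-3.7143
Confirm numerically:
  x=-2.834: |R|=0.71342 <1
  x=-2.822: |R|=0.70903 <1
  x=-2.723: |R|=0.67221 <1
  x=-3.815: |R|=1.02884 >1
  x=-3.755: |R|=1.01175 >1
Stable set (-3.7143, 0).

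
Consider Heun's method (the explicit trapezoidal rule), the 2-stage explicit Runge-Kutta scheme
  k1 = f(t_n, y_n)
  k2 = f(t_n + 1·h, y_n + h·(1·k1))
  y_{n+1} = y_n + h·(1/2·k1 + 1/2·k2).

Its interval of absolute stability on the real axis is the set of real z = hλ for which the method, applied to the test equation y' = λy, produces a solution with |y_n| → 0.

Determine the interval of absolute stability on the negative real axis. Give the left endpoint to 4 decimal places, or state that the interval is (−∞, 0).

z∈(-2.0000,0).

With y'=λy (z=hλ):
  order 2, 2-stage ⇒ R(z)=1+z+z^2/2
  (e.g. R(-1.03)=0.50045, |R|=0.50045)

Boundary: |R(x)|=1, x<0.
x=-1.03: |R|=0.5005
|R(-1.93)|=0.9325 |R(-1.56)|=0.6568 |R(-1.36)|=0.5648
Bisect:
  x_lo=-2.4221 |R|=1.5112  x_hi=-0.3249 |R|=0.7279
  mid=-1.37350 |R|=0.56975 →hi
  mid=-1.89780 |R|=0.90303 →hi
  mid=-2.15996 |R|=1.17275 →lo
  mid=-2.02888 |R|=1.02930 →lo
  mid=-1.96334 |R|=0.96401 →hi
  mid=-1.99611 |R|=0.99612 →hi
  mid=-2.01250 |R|=1.01257 →lo
  mid=-2.00430 |R|=1.00431 →lo
  ...
  [-2.00008,-1.99995] ⇒ x*=-2.0000
Interval (-2.0000, 0).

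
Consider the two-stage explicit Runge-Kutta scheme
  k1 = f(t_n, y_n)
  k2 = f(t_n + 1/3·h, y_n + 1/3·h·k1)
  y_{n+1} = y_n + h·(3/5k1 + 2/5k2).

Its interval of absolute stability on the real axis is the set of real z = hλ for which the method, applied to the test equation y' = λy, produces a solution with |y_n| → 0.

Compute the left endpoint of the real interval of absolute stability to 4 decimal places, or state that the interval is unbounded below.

z* = -7.5000.

Test eqn y'=λy, z=hλ:
  k1=λy_n ⇒ h·k1=z·y_n;  k2=λ(1+1/3z)y_n ⇒ h·k2=z(1+1/3z)y_n
  y_{n+1}/y_n = 1 + 3/5z + 2/5z(1+1/3z) = 1 + z + 2/15z²
  Hence R(z) = 1 + z + 2/15z².

Need |R(x)|<1, x<0.
x=-1.35: |R|=0.1070
R=1: x+2/15x²=0 ⇒ x=−15/2=-7.5000; min R=1−1/(4·2/15)=-0.8750>−1
Confirm numerically:
  x=-7.436: |R|=0.93655 <1
  x=-5.416: |R|=0.50493 <1
  x=-4.446: |R|=0.81041 <1
  x=-3.078: |R|=0.81479 <1
  x=-7.976: |R|=1.50621 >1
  x=-7.551: |R|=1.05135 >1
Stable set (-7.5000, 0).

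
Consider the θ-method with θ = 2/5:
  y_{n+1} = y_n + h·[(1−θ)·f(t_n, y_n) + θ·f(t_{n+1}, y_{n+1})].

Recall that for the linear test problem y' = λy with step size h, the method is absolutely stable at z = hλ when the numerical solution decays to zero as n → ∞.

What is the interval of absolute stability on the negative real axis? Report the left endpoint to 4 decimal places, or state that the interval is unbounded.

z∈(-10.0000,0).

With y'=λy (z=hλ):
  y_{n+1} = y_n + z·[3/5·y_n + 2/5·y_{n+1}] ⇒ (1 − 2/5z)y_{n+1} = (1 + 3/5z)y_n
  so R(z) = (1 + 3/5z)/(1 − 2/5z).

Boundary: |R(x)|=1, x<0.
x=-1.69: |R|=0.0084
R=−1: 1+3/5x = −1+2/5x ⇒ -1/5x=2 ⇒ x=2/(-1/5)=-10.0000
Confirm numerically:
  x=-9.569: |R|=0.98214 <1
  x=-5.864: |R|=0.75275 <1
  x=-5.572: |R|=0.72572 <1
  x=-10.345: |R|=1.01343 >1
  x=-10.225: |R|=1.00884 >1
  x=-10.128: |R|=1.00507 >1
Interval (-10.0000, 0).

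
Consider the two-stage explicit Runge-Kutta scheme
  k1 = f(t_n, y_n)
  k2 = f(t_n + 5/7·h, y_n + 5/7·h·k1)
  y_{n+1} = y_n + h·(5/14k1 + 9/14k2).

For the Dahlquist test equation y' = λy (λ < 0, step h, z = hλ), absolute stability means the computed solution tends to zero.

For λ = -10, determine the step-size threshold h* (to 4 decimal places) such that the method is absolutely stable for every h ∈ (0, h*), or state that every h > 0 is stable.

(-2.1778,0); λ=-10 ⇒ h* = (98/45)/10 = 0.2178.

Set f=λy, z=hλ:
  k1=λy_n ⇒ h·k1=z·y_n;  k2=λ(1+5/7z)y_n ⇒ h·k2=z(1+5/7z)y_n
  y_{n+1}/y_n = 1 + 5/14z + 9/14z(1+5/7z) = 1 + z + 45/98z²
  ⇒ R(z) = 1 + z + 45/98z².

Solve |R(x)|<1 on ℝ⁻.
x=-0.41: |R|=0.6672
R=1: x+45/98x²=0 ⇒ x=−98/45=-2.1778; min R=1−1/(4·45/98)=0.4556>−1
Confirm numerically:
  x=-2.032: |R|=0.86398 <1
  x=-1.175: |R|=0.45896 <1
  x=-1.035: |R|=0.45689 <1
  x=-0.981: |R|=0.46090 <1
  x=-2.538: |R|=1.41981 >1
  x=-2.205: |R|=1.02756 >1
Interval (-2.1778, 0).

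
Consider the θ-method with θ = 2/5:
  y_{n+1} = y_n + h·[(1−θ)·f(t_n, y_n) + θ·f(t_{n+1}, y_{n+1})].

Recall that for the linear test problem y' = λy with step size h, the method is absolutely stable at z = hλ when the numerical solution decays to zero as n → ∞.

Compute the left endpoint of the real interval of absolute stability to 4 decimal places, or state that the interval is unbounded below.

Test eqn y'=λy, z=hλ:
  y_{n+1} = y_n + z·[3/5·y_n + 2/5·y_{n+1}] ⇒ (1 − 2/5z)y_{n+1} = (1 + 3/5z)y_n
  Hence R(z) = (1 + 3/5z)/(1 − 2/5z).

Need |R(x)|<1, x<0.
x=-1.37: |R|=0.1150
R=−1: 1+3/5x = −1+2/5x ⇒ -1/5x=2 ⇒ x=2/(-1/5)=-10.0000
Confirm numerically:
  x=-9.927: |R|=0.99706 <1
  x=-9.040: |R|=0.95841 <1
  x=-7.003: |R|=0.84231 <1
  x=-6.420: |R|=0.79933 <1
  x=-10.515: |R|=1.01978 >1
  x=-10.243: |R|=1.00953 >1
Interval (-10.0000, 0).

z* = -10.0000.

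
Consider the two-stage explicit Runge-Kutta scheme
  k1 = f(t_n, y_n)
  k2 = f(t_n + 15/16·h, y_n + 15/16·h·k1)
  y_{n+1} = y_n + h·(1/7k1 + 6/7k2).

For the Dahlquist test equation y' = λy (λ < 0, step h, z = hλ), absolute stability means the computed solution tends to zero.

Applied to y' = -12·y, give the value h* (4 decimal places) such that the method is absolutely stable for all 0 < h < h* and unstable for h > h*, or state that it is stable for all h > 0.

(-1.2444,0); λ=-12 ⇒ h* = (56/45)/12 = 0.1037.

On y'=λy, z=hλ:
  k1=λy_n ⇒ h·k1=z·y_n;  k2=λ(1+15/16z)y_n ⇒ h·k2=z(1+15/16z)y_n
  y_{n+1}/y_n = 1 + 1/7z + 6/7z(1+15/16z) = 1 + z + 45/56z²
  Hence R(z) = 1 + z + 45/56z².

Find x<0 with |R(x)|<1.
x=-0.59: |R|=0.6897
R=1: x+45/56x²=0 ⇒ x=−56/45=-1.2444; min R=1−1/(4·45/56)=0.6889>−1
Confirm numerically:
  x=-1.194: |R|=0.95160 <1
  x=-0.711: |R|=0.69522 <1
  x=-0.563: |R|=0.69171 <1
  x=-0.549: |R|=0.69320 <1
  x=-1.444: |R|=1.23156 >1
  x=-1.301: |R|=1.05913 >1
So |R|<1 on (-1.2444, 0).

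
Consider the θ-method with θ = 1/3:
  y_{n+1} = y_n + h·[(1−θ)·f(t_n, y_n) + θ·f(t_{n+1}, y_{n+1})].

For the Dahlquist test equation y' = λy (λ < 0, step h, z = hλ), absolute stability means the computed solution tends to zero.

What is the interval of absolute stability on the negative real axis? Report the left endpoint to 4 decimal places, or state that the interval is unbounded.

Set f=λy, z=hλ:
  y_{n+1} = y_n + z·[2/3·y_n + 1/3·y_{n+1}] ⇒ (1 − 1/3z)y_{n+1} = (1 + 2/3z)y_n
  R(z) = (1 + 2/3z)/(1 − 1/3z).

Boundary: |R(x)|=1, x<0.
x=-1.02: |R|=0.2388
R=−1: 1+2/3x = −1+1/3x ⇒ -1/3x=2 ⇒ x=2/(-1/3)=-6.0000
Confirm numerically:
  x=-4.838: |R|=0.85175 <1
  x=-3.786: |R|=0.67374 <1
  x=-3.720: |R|=0.66071 <1
  x=-6.397: |R|=1.04225 >1
  x=-6.298: |R|=1.03205 >1
So |R|<1 on (-6.0000, 0).

(-6.0000, 0).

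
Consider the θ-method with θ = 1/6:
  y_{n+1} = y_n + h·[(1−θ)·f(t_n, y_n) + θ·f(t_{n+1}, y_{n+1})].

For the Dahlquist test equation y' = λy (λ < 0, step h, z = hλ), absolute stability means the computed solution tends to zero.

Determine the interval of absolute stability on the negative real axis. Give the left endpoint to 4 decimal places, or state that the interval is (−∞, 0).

(-3.0000, 0).

On y'=λy, z=hλ:
  y_{n+1} = y_n + z·[5/6·y_n + 1/6·y_{n+1}] ⇒ (1 − 1/6z)y_{n+1} = (1 + 5/6z)y_n
  Hence R(z) = (1 + 5/6z)/(1 − 1/6z).

Solve |R(x)|<1 on ℝ⁻.
x=-1.21: |R|=0.0069
R=−1: 1+5/6x = −1+1/6x ⇒ -2/3x=2 ⇒ x=2/(-2/3)=-3.0000
Confirm numerically:
  x=-2.371: |R|=0.69944 <1
  x=-2.370: |R|=0.69892 <1
  x=-1.830: |R|=0.40230 <1
  x=-1.432: |R|=0.15608 <1
  x=-3.442: |R|=1.18725 >1
  x=-3.050: |R|=1.02210 >1
Interval (-3.0000, 0).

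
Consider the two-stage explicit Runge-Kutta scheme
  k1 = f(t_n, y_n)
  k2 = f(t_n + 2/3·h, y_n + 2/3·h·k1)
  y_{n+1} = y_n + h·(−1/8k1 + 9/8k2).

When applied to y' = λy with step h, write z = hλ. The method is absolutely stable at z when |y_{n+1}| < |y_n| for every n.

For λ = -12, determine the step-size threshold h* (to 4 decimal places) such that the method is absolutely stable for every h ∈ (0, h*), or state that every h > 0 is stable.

Set f=λy, z=hλ:
  k1=λy_n ⇒ h·k1=z·y_n;  k2=λ(1+2/3z)y_n ⇒ h·k2=z(1+2/3z)y_n
  y_{n+1}/y_n = 1 − 1/8z + 9/8z(1+2/3z) = 1 + z + 3/4z²
  Hence R(z) = 1 + z + 3/4z².

Find x<0 with |R(x)|<1.
x=-1.05: |R|=0.7769
R=1: x+3/4x²=0 ⇒ x=−4/3=-1.3333; min R=1−1/(4·3/4)=0.6667>−1
Confirm numerically:
  x=-1.149: |R|=0.84115 <1
  x=-1.118: |R|=0.81944 <1
  x=-0.701: |R|=0.66755 <1
  x=-0.562: |R|=0.67488 <1
  x=-1.823: |R|=1.66950 >1
  x=-1.781: |R|=1.59797 >1
  x=-1.651: |R|=1.39335 >1
So |R|<1 on (-1.3333, 0).

(-1.3333,0); λ=-12 ⇒ h* = (4/3)/12 = 0.1111.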